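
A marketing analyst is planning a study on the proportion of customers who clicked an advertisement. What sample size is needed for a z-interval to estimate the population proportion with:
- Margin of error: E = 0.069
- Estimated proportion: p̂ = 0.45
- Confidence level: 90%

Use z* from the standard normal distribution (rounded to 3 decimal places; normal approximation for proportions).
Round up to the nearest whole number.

Using z* for proportion z-interval (normal approximation).

For 90% confidence, z* = 1.645 (from standard normal table)

Sample size formula for proportion z-interval: n = z*²p̂(1-p̂)/E²

n = 1.645² × 0.45 × 0.55 / 0.069²
  = 2.706025 × 0.2475 / 0.004761
  = 140.6724

Round up to the nearest whole number: n = 141

141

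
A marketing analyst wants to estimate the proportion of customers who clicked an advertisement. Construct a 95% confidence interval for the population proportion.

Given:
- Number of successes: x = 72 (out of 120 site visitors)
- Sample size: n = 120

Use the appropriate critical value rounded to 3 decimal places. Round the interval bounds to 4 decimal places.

Sample proportion: p̂ = 72/120 = 0.600000

Check conditions for normal approximation:
  np̂ = 72 ≥ 10 ✓
  n(1-p̂) = 48 ≥ 10 ✓

The sample is large enough, so use a z-interval (normal approximation) for the proportion.

For 95% confidence, z* = 1.96 (from standard normal table)

Standard error: SE = √(p̂(1-p̂)/n) = √(0.600000×0.400000/120) = 0.04472136

Margin of error: E = z* × SE = 1.96 × 0.04472136 = 0.087654

Z-interval: p̂ ± E = 0.600000 ± 0.087654 = (0.512346, 0.687654)

Rounded to 4 decimal places:

(0.5123, 0.6877)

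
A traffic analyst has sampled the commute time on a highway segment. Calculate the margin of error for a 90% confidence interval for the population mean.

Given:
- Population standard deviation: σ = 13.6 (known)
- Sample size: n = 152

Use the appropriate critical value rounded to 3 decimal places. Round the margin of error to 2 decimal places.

The population standard deviation σ is known, so use the z-interval margin of error formula.

For 90% confidence, z* = 1.645 (from standard normal table)

Margin of error formula for z-interval: E = z* × σ/√n

E = 1.645 × 13.6/√152
  = 1.645 × 1.103106
  = 1.8146

Rounded to 2 decimal places:

1.81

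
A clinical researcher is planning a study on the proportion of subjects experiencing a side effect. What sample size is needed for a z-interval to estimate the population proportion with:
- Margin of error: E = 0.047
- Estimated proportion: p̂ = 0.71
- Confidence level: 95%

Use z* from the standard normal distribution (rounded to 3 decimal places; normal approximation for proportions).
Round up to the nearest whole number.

Using z* for proportion z-interval (normal approximation).

For 95% confidence, z* = 1.96 (from standard normal table)

Sample size formula for proportion z-interval: n = z*²p̂(1-p̂)/E²

n = 1.96² × 0.71 × 0.29 / 0.047²
  = 3.8416 × 0.2059 / 0.002209
  = 358.0740

Round up to the nearest whole number: n = 359

359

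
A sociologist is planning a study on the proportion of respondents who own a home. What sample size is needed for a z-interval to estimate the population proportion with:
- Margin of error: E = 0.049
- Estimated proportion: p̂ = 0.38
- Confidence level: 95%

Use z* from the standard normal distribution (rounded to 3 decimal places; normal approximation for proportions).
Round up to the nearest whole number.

Using z* for proportion z-interval (normal approximation).

For 95% confidence, z* = 1.96 (from standard normal table)

Sample size formula for proportion z-interval: n = z*²p̂(1-p̂)/E²

n = 1.96² × 0.38 × 0.62 / 0.049²
  = 3.8416 × 0.2356 / 0.002401
  = 376.9600

Round up to the nearest whole number: n = 377

377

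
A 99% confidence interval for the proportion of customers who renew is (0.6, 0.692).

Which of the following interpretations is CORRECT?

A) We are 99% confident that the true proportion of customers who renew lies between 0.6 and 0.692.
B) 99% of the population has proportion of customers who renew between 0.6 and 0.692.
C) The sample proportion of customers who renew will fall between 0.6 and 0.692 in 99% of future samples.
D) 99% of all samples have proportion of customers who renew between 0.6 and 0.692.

A confidence interval represents our confidence in the procedure, not a probability statement about the parameter.

Key concept: If we repeated this sampling process many times and computed a 99% CI each time, about 99% of those intervals would contain the true population parameter.

For this specific interval (0.6, 0.692):
- Midpoint (point estimate): 0.646
- Margin of error: 0.046

The correct interpretation is the one stating confidence that the true parameter lies in the interval — option A.

A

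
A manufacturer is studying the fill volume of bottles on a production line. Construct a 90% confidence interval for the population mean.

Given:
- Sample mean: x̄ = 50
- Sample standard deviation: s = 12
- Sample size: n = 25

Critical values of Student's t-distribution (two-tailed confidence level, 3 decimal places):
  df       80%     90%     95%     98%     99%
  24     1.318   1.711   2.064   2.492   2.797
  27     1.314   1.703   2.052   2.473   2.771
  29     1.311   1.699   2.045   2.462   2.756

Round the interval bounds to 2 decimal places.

The population standard deviation σ is unknown (only the sample standard deviation s is given), so use a t-interval with df = n - 1 = 25 - 1 = 24.

For 90% confidence with df = 24, t* = 1.711 (from t-table)

Standard error: SE = s/√n = 12/√25 = 2.400000

Margin of error: E = t* × SE = 1.711 × 2.400000 = 4.1064

T-interval: x̄ ± E = 50 ± 4.1064 = (45.8936, 54.1064)

Rounded to 2 decimal places:

(45.89, 54.11)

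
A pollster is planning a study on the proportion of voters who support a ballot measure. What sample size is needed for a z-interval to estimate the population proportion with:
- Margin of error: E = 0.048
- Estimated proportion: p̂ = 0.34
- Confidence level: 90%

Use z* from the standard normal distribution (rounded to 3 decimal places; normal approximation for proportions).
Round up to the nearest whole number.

Using z* for proportion z-interval (normal approximation).

For 90% confidence, z* = 1.645 (from standard normal table)

Sample size formula for proportion z-interval: n = z*²p̂(1-p̂)/E²

n = 1.645² × 0.34 × 0.66 / 0.048²
  = 2.706025 × 0.2244 / 0.002304
  = 263.5556

Round up to the nearest whole number: n = 264

264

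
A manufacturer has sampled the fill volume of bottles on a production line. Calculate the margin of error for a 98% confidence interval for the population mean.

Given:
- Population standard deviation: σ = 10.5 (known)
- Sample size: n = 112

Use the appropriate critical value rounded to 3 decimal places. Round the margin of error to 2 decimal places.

The population standard deviation σ is known, so use the z-interval margin of error formula.

For 98% confidence, z* = 2.326 (from standard normal table)

Margin of error formula for z-interval: E = z* × σ/√n

E = 2.326 × 10.5/√112
  = 2.326 × 0.992157
  = 2.3078

Rounded to 2 decimal places:

2.31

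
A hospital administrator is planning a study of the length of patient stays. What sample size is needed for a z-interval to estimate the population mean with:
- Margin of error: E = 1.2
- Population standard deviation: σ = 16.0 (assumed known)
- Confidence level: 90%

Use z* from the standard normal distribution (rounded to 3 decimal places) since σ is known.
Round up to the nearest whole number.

Using z* since population σ is known (z-interval formula).

For 90% confidence, z* = 1.645 (from standard normal table)

Sample size formula for z-interval: n = (z*σ/E)²

n = (1.645 × 16.0 / 1.2)²
  = (21.933333)²
  = 481.0711

Round up to the nearest whole number: n = 482

482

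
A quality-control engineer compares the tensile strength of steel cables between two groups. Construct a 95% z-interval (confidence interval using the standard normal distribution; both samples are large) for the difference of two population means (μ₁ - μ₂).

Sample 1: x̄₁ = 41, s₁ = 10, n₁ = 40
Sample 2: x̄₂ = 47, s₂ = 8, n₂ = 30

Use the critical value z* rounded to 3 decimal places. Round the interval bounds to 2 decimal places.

Both samples are large (n₁ = 40 ≥ 30, n₂ = 30 ≥ 30), so a z-interval for the difference of means applies.

Point estimate: x̄₁ - x̄₂ = 41 - 47 = -6

Standard error: SE = √(s₁²/n₁ + s₂²/n₂)
= √(10²/40 + 8²/30)
= √(2.500000 + 2.133333)
= 2.152518

For 95% confidence, z* = 1.96 (from standard normal table)
Margin of error: E = z* × SE = 1.96 × 2.152518 = 4.2189

Z-interval: (x̄₁ - x̄₂) ± E = -6 ± 4.2189 = (-10.2189, -1.7811)

Rounded to 2 decimal places:

(-10.22, -1.78)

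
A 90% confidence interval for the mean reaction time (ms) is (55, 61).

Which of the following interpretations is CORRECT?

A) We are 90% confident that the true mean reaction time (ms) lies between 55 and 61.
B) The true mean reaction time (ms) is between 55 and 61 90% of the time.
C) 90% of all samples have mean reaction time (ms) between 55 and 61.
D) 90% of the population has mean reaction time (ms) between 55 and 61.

A confidence interval represents our confidence in the procedure, not a probability statement about the parameter.

Key concept: If we repeated this sampling process many times and computed a 90% CI each time, about 90% of those intervals would contain the true population parameter.

For this specific interval (55, 61):
- Midpoint (point estimate): 58
- Margin of error: 3

The correct interpretation is the one stating confidence that the true parameter lies in the interval — option A.

A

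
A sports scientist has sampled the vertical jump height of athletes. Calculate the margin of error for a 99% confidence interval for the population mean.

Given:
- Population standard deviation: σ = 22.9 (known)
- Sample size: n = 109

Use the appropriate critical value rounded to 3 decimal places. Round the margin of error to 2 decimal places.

The population standard deviation σ is known, so use the z-interval margin of error formula.

For 99% confidence, z* = 2.576 (from standard normal table)

Margin of error formula for z-interval: E = z* × σ/√n

E = 2.576 × 22.9/√109
  = 2.576 × 2.193422
  = 5.6503

Rounded to 2 decimal places:

5.65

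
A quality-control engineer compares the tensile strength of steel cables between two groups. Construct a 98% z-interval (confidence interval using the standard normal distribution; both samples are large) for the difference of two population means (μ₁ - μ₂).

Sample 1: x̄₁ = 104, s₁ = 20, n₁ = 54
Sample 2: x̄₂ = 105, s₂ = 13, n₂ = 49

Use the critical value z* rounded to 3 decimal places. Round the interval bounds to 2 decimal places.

Both samples are large (n₁ = 54 ≥ 30, n₂ = 49 ≥ 30), so a z-interval for the difference of means applies.

Point estimate: x̄₁ - x̄₂ = 104 - 105 = -1

Standard error: SE = √(s₁²/n₁ + s₂²/n₂)
= √(20²/54 + 13²/49)
= √(7.407407 + 3.448980)
= 3.294903

For 98% confidence, z* = 2.326 (from standard normal table)
Margin of error: E = z* × SE = 2.326 × 3.294903 = 7.6639

Z-interval: (x̄₁ - x̄₂) ± E = -1 ± 7.6639 = (-8.6639, 6.6639)

Rounded to 2 decimal places:

(-8.66, 6.66)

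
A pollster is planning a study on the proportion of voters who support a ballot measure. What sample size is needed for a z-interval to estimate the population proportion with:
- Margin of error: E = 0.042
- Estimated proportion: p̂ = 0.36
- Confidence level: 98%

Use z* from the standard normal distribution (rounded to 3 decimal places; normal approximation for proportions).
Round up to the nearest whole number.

Using z* for proportion z-interval (normal approximation).

For 98% confidence, z* = 2.326 (from standard normal table)

Sample size formula for proportion z-interval: n = z*²p̂(1-p̂)/E²

n = 2.326² × 0.36 × 0.64 / 0.042²
  = 5.410276 × 0.2304 / 0.001764
  = 706.6483

Round up to the nearest whole number: n = 707

707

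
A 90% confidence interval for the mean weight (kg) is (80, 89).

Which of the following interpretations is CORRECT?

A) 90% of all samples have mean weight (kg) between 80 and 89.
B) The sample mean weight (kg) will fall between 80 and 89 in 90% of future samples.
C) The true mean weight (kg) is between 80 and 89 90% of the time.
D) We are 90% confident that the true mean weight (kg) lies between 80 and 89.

A confidence interval represents our confidence in the procedure, not a probability statement about the parameter.

Key concept: If we repeated this sampling process many times and computed a 90% CI each time, about 90% of those intervals would contain the true population parameter.

For this specific interval (80, 89):
- Midpoint (point estimate): 84.5
- Margin of error: 4.5

The correct interpretation is the one stating confidence that the true parameter lies in the interval — option D.

D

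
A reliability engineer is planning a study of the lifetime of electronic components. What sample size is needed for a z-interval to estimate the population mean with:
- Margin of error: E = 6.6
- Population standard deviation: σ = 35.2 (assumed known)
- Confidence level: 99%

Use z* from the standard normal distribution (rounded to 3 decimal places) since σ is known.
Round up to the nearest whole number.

Using z* since population σ is known (z-interval formula).

For 99% confidence, z* = 2.576 (from standard normal table)

Sample size formula for z-interval: n = (z*σ/E)²

n = (2.576 × 35.2 / 6.6)²
  = (13.738667)²
  = 188.7510

Round up to the nearest whole number: n = 189

189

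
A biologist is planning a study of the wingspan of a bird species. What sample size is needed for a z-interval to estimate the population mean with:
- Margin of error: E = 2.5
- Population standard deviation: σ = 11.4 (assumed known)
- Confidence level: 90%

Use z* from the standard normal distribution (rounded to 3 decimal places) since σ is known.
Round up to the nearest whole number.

Using z* since population σ is known (z-interval formula).

For 90% confidence, z* = 1.645 (from standard normal table)

Sample size formula for z-interval: n = (z*σ/E)²

n = (1.645 × 11.4 / 2.5)²
  = (7.501200)²
  = 56.2680

Round up to the nearest whole number: n = 57

57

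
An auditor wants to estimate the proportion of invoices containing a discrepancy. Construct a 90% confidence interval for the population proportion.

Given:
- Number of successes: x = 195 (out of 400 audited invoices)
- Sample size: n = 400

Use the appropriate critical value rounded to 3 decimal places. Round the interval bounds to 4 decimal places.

Sample proportion: p̂ = 195/400 = 0.487500

Check conditions for normal approximation:
  np̂ = 195 ≥ 10 ✓
  n(1-p̂) = 205 ≥ 10 ✓

The sample is large enough, so use a z-interval (normal approximation) for the proportion.

For 90% confidence, z* = 1.645 (from standard normal table)

Standard error: SE = √(p̂(1-p̂)/n) = √(0.487500×0.512500/400) = 0.02499219

Margin of error: E = z* × SE = 1.645 × 0.02499219 = 0.041112

Z-interval: p̂ ± E = 0.487500 ± 0.041112 = (0.446388, 0.528612)

Rounded to 4 decimal places:

(0.4464, 0.5286)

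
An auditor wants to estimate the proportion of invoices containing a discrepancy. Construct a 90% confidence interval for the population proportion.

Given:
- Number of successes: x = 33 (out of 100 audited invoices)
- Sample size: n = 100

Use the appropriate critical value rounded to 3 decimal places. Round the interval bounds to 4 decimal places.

Sample proportion: p̂ = 33/100 = 0.33000000

Check conditions for normal approximation:
  np̂ = 33 ≥ 10 ✓
  n(1-p̂) = 67 ≥ 10 ✓

The sample is large enough, so use a z-interval (normal approximation) for the proportion.

For 90% confidence, z* = 1.645 (from standard normal table)

Standard error: SE = √(p̂(1-p̂)/n) = √(0.33000000×0.67000000/100) = 0.0470212718

Margin of error: E = z* × SE = 1.645 × 0.0470212718 = 0.07734999

Z-interval: p̂ ± E = 0.33000000 ± 0.07734999 = (0.25265001, 0.40734999)

Rounded to 4 decimal places:

(0.2527, 0.4073)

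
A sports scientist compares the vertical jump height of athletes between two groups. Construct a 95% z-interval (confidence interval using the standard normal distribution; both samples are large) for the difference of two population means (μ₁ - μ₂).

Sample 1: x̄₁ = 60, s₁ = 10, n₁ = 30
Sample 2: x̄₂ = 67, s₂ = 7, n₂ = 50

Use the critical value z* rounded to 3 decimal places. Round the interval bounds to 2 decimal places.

Both samples are large (n₁ = 30 ≥ 30, n₂ = 50 ≥ 30), so a z-interval for the difference of means applies.

Point estimate: x̄₁ - x̄₂ = 60 - 67 = -7

Standard error: SE = √(s₁²/n₁ + s₂²/n₂)
= √(10²/30 + 7²/50)
= √(3.333333 + 0.980000)
= 2.076857

For 95% confidence, z* = 1.96 (from standard normal table)
Margin of error: E = z* × SE = 1.96 × 2.076857 = 4.0706

Z-interval: (x̄₁ - x̄₂) ± E = -7 ± 4.0706 = (-11.0706, -2.9294)

Rounded to 2 decimal places:

(-11.07, -2.93)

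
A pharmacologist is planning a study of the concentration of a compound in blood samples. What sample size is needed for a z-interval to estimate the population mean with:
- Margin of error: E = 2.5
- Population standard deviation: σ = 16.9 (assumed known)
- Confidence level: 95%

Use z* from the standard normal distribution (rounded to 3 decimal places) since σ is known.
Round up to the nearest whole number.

Using z* since population σ is known (z-interval formula).

For 95% confidence, z* = 1.96 (from standard normal table)

Sample size formula for z-interval: n = (z*σ/E)²

n = (1.96 × 16.9 / 2.5)²
  = (13.249600)²
  = 175.5519

Round up to the nearest whole number: n = 176

176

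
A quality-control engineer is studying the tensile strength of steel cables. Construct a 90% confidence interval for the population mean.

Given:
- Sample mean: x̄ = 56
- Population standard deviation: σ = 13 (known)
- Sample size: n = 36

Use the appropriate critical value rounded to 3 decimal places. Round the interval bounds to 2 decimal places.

The population standard deviation σ is known, so use a z-interval (standard normal critical value).

For 90% confidence, z* = 1.645 (from standard normal table)

Standard error: SE = σ/√n = 13/√36 = 2.166667

Margin of error: E = z* × SE = 1.645 × 2.166667 = 3.5642

Z-interval: x̄ ± E = 56 ± 3.5642 = (52.4358, 59.5642)

Rounded to 2 decimal places:

(52.44, 59.56)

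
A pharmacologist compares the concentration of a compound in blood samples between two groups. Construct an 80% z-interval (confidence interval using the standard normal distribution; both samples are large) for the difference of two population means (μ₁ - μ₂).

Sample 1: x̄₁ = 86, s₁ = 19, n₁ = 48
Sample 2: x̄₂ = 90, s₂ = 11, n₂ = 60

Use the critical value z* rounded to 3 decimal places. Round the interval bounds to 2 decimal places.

Both samples are large (n₁ = 48 ≥ 30, n₂ = 60 ≥ 30), so a z-interval for the difference of means applies.

Point estimate: x̄₁ - x̄₂ = 86 - 90 = -4

Standard error: SE = √(s₁²/n₁ + s₂²/n₂)
= √(19²/48 + 11²/60)
= √(7.520833 + 2.016667)
= 3.088284

For 80% confidence, z* = 1.282 (from standard normal table)
Margin of error: E = z* × SE = 1.282 × 3.088284 = 3.9592

Z-interval: (x̄₁ - x̄₂) ± E = -4 ± 3.9592 = (-7.9592, -0.0408)

Rounded to 2 decimal places:

(-7.96, -0.04)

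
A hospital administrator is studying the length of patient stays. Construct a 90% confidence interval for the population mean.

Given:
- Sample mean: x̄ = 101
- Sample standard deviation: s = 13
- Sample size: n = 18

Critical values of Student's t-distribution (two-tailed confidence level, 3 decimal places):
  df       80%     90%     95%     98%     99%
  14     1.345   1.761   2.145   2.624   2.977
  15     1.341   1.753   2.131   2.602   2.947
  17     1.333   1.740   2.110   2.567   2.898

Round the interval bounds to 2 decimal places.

The population standard deviation σ is unknown (only the sample standard deviation s is given), so use a t-interval with df = n - 1 = 18 - 1 = 17.

For 90% confidence with df = 17, t* = 1.740 (from t-table)

Standard error: SE = s/√n = 13/√18 = 3.064129

Margin of error: E = t* × SE = 1.740 × 3.064129 = 5.3316

T-interval: x̄ ± E = 101 ± 5.3316 = (95.6684, 106.3316)

Rounded to 2 decimal places:

(95.67, 106.33)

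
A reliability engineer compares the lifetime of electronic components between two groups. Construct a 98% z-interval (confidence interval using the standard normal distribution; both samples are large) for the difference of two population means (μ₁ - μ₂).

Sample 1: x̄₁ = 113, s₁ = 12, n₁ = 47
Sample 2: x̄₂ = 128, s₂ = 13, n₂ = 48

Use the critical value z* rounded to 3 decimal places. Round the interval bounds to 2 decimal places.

Both samples are large (n₁ = 47 ≥ 30, n₂ = 48 ≥ 30), so a z-interval for the difference of means applies.

Point estimate: x̄₁ - x̄₂ = 113 - 128 = -15

Standard error: SE = √(s₁²/n₁ + s₂²/n₂)
= √(12²/47 + 13²/48)
= √(3.063830 + 3.520833)
= 2.566060

For 98% confidence, z* = 2.326 (from standard normal table)
Margin of error: E = z* × SE = 2.326 × 2.566060 = 5.9687

Z-interval: (x̄₁ - x̄₂) ± E = -15 ± 5.9687 = (-20.9687, -9.0313)

Rounded to 2 decimal places:

(-20.97, -9.03)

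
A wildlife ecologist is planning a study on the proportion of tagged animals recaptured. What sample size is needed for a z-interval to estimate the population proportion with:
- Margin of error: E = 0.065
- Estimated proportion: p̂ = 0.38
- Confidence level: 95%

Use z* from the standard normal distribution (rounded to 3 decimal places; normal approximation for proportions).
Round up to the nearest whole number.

Using z* for proportion z-interval (normal approximation).

For 95% confidence, z* = 1.96 (from standard normal table)

Sample size formula for proportion z-interval: n = z*²p̂(1-p̂)/E²

n = 1.96² × 0.38 × 0.62 / 0.065²
  = 3.8416 × 0.2356 / 0.004225
  = 214.2203

Round up to the nearest whole number: n = 215

215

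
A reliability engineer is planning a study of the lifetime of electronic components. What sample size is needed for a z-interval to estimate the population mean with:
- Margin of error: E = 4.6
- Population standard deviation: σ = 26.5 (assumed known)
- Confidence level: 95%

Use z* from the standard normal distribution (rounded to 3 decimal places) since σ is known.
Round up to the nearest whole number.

Using z* since population σ is known (z-interval formula).

For 95% confidence, z* = 1.96 (from standard normal table)

Sample size formula for z-interval: n = (z*σ/E)²

n = (1.96 × 26.5 / 4.6)²
  = (11.291304)²
  = 127.4936

Round up to the nearest whole number: n = 128

128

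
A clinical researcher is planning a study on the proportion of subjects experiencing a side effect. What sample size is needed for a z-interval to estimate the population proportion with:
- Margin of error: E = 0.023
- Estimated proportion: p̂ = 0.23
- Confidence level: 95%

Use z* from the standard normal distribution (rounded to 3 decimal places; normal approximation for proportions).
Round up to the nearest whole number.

Using z* for proportion z-interval (normal approximation).

For 95% confidence, z* = 1.96 (from standard normal table)

Sample size formula for proportion z-interval: n = z*²p̂(1-p̂)/E²

n = 1.96² × 0.23 × 0.77 / 0.023²
  = 3.8416 × 0.1771 / 0.000529
  = 1286.1009

Round up to the nearest whole number: n = 1287

1287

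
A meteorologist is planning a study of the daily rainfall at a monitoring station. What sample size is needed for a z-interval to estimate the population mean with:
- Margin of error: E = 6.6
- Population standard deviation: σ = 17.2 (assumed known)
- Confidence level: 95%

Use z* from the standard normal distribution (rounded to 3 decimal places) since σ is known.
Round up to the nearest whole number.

Using z* since population σ is known (z-interval formula).

For 95% confidence, z* = 1.96 (from standard normal table)

Sample size formula for z-interval: n = (z*σ/E)²

n = (1.96 × 17.2 / 6.6)²
  = (5.107879)²
  = 26.0904

Round up to the nearest whole number: n = 27

27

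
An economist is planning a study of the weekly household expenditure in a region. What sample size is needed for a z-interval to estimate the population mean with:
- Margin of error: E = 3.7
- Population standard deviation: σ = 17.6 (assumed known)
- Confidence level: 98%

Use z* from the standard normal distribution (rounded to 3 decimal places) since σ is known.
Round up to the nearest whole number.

Using z* since population σ is known (z-interval formula).

For 98% confidence, z* = 2.326 (from standard normal table)

Sample size formula for z-interval: n = (z*σ/E)²

n = (2.326 × 17.6 / 3.7)²
  = (11.064216)²
  = 122.4169

Round up to the nearest whole number: n = 123

123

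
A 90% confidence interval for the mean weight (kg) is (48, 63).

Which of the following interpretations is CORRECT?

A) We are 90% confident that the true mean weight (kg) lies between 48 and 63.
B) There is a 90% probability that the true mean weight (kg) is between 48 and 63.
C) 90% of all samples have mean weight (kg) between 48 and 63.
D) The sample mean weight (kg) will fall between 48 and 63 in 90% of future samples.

A confidence interval represents our confidence in the procedure, not a probability statement about the parameter.

Key concept: If we repeated this sampling process many times and computed a 90% CI each time, about 90% of those intervals would contain the true population parameter.

For this specific interval (48, 63):
- Midpoint (point estimate): 55.5
- Margin of error: 7.5

The correct interpretation is the one stating confidence that the true parameter lies in the interval — option A.

A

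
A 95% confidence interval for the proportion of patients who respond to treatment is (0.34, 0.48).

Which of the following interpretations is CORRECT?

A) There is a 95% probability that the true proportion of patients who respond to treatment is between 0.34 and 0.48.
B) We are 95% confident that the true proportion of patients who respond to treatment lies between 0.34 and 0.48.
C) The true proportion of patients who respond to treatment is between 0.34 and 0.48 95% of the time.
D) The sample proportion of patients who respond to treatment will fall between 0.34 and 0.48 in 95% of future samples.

A confidence interval represents our confidence in the procedure, not a probability statement about the parameter.

Key concept: If we repeated this sampling process many times and computed a 95% CI each time, about 95% of those intervals would contain the true population parameter.

For this specific interval (0.34, 0.48):
- Midpoint (point estimate): 0.41
- Margin of error: 0.07

The correct interpretation is the one stating confidence that the true parameter lies in the interval — option B.

B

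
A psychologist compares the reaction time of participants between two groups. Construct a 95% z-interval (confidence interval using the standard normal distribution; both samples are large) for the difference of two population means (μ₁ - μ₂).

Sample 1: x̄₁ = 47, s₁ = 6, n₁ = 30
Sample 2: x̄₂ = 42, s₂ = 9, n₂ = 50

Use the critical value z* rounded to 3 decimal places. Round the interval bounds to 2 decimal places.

Both samples are large (n₁ = 30 ≥ 30, n₂ = 50 ≥ 30), so a z-interval for the difference of means applies.

Point estimate: x̄₁ - x̄₂ = 47 - 42 = 5

Standard error: SE = √(s₁²/n₁ + s₂²/n₂)
= √(6²/30 + 9²/50)
= √(1.200000 + 1.620000)
= 1.679286

For 95% confidence, z* = 1.96 (from standard normal table)
Margin of error: E = z* × SE = 1.96 × 1.679286 = 3.2914

Z-interval: (x̄₁ - x̄₂) ± E = 5 ± 3.2914 = (1.7086, 8.2914)

Rounded to 2 decimal places:

(1.71, 8.29)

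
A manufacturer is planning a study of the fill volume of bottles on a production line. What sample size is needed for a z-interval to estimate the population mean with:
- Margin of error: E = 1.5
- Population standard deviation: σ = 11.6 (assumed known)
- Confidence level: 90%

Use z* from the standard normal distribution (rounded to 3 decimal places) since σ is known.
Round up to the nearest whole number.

Using z* since population σ is known (z-interval formula).

For 90% confidence, z* = 1.645 (from standard normal table)

Sample size formula for z-interval: n = (z*σ/E)²

n = (1.645 × 11.6 / 1.5)²
  = (12.721333)²
  = 161.8323

Round up to the nearest whole number: n = 162

162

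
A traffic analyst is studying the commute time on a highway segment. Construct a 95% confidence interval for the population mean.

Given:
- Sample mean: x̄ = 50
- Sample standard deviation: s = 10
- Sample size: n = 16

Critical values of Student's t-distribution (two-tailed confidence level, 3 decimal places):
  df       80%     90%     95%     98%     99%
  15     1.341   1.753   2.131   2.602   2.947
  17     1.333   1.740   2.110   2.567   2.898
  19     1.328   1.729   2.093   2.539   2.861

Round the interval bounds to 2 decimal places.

The population standard deviation σ is unknown (only the sample standard deviation s is given), so use a t-interval with df = n - 1 = 16 - 1 = 15.

For 95% confidence with df = 15, t* = 2.131 (from t-table)

Standard error: SE = s/√n = 10/√16 = 2.500000

Margin of error: E = t* × SE = 2.131 × 2.500000 = 5.3275

T-interval: x̄ ± E = 50 ± 5.3275 = (44.6725, 55.3275)

Rounded to 2 decimal places:

(44.67, 55.33)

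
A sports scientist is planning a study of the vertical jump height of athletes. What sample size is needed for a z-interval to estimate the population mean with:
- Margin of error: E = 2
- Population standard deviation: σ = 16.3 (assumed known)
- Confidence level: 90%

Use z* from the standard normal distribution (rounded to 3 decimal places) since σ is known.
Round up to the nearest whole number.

Using z* since population σ is known (z-interval formula).

For 90% confidence, z* = 1.645 (from standard normal table)

Sample size formula for z-interval: n = (z*σ/E)²

n = (1.645 × 16.3 / 2)²
  = (13.406750)²
  = 179.7409

Round up to the nearest whole number: n = 180

180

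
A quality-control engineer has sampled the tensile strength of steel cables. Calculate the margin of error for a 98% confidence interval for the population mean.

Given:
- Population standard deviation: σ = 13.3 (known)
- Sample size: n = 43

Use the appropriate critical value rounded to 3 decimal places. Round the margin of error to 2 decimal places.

The population standard deviation σ is known, so use the z-interval margin of error formula.

For 98% confidence, z* = 2.326 (from standard normal table)

Margin of error formula for z-interval: E = z* × σ/√n

E = 2.326 × 13.3/√43
  = 2.326 × 2.028231
  = 4.7177

Rounded to 2 decimal places:

4.72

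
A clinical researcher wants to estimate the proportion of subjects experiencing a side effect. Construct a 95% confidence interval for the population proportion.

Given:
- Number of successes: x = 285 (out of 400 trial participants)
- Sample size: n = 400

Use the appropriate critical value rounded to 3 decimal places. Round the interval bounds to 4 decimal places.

Sample proportion: p̂ = 285/400 = 0.712500

Check conditions for normal approximation:
  np̂ = 285 ≥ 10 ✓
  n(1-p̂) = 115 ≥ 10 ✓

The sample is large enough, so use a z-interval (normal approximation) for the proportion.

For 95% confidence, z* = 1.96 (from standard normal table)

Standard error: SE = √(p̂(1-p̂)/n) = √(0.712500×0.287500/400) = 0.02262983

Margin of error: E = z* × SE = 1.96 × 0.02262983 = 0.044354

Z-interval: p̂ ± E = 0.712500 ± 0.044354 = (0.668146, 0.756854)

Rounded to 4 decimal places:

(0.6681, 0.7569)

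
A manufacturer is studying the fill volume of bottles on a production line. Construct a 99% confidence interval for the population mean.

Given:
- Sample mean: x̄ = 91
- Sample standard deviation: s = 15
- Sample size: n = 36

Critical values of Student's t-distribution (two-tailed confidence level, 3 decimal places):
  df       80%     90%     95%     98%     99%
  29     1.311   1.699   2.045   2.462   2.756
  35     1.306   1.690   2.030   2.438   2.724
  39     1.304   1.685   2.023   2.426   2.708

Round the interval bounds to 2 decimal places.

The population standard deviation σ is unknown (only the sample standard deviation s is given), so use a t-interval with df = n - 1 = 36 - 1 = 35.

For 99% confidence with df = 35, t* = 2.724 (from t-table)

Standard error: SE = s/√n = 15/√36 = 2.500000

Margin of error: E = t* × SE = 2.724 × 2.500000 = 6.8100

T-interval: x̄ ± E = 91 ± 6.8100 = (84.1900, 97.8100)

Rounded to 2 decimal places:

(84.19, 97.81)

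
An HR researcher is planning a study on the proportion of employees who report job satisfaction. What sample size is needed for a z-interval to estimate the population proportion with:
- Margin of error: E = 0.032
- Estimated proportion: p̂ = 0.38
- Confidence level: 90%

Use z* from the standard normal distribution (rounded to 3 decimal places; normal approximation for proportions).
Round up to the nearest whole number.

Using z* for proportion z-interval (normal approximation).

For 90% confidence, z* = 1.645 (from standard normal table)

Sample size formula for proportion z-interval: n = z*²p̂(1-p̂)/E²

n = 1.645² × 0.38 × 0.62 / 0.032²
  = 2.706025 × 0.2356 / 0.001024
  = 622.5972

Round up to the nearest whole number: n = 623

623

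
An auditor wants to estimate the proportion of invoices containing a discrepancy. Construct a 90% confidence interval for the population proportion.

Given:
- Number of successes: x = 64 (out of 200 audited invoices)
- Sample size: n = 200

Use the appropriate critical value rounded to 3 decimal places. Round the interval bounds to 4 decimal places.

Sample proportion: p̂ = 64/200 = 0.320000

Check conditions for normal approximation:
  np̂ = 64 ≥ 10 ✓
  n(1-p̂) = 136 ≥ 10 ✓

The sample is large enough, so use a z-interval (normal approximation) for the proportion.

For 90% confidence, z* = 1.645 (from standard normal table)

Standard error: SE = √(p̂(1-p̂)/n) = √(0.320000×0.680000/200) = 0.03298485

Margin of error: E = z* × SE = 1.645 × 0.03298485 = 0.054260

Z-interval: p̂ ± E = 0.320000 ± 0.054260 = (0.265740, 0.374260)

Rounded to 4 decimal places:

(0.2657, 0.3743)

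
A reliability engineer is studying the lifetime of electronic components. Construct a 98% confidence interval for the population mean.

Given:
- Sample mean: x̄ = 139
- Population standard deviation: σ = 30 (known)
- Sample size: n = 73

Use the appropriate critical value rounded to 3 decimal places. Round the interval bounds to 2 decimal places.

The population standard deviation σ is known, so use a z-interval (standard normal critical value).

For 98% confidence, z* = 2.326 (from standard normal table)

Standard error: SE = σ/√n = 30/√73 = 3.511234

Margin of error: E = z* × SE = 2.326 × 3.511234 = 8.1671

Z-interval: x̄ ± E = 139 ± 8.1671 = (130.8329, 147.1671)

Rounded to 2 decimal places:

(130.83, 147.17)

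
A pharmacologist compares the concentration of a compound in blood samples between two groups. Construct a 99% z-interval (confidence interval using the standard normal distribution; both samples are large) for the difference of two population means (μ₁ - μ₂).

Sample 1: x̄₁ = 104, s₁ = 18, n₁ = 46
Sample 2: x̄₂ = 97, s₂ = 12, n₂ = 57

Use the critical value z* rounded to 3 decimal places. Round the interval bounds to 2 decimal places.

Both samples are large (n₁ = 46 ≥ 30, n₂ = 57 ≥ 30), so a z-interval for the difference of means applies.

Point estimate: x̄₁ - x̄₂ = 104 - 97 = 7

Standard error: SE = √(s₁²/n₁ + s₂²/n₂)
= √(18²/46 + 12²/57)
= √(7.043478 + 2.526316)
= 3.093508

For 99% confidence, z* = 2.576 (from standard normal table)
Margin of error: E = z* × SE = 2.576 × 3.093508 = 7.9689

Z-interval: (x̄₁ - x̄₂) ± E = 7 ± 7.9689 = (-0.9689, 14.9689)

Rounded to 2 decimal places:

(-0.97, 14.97)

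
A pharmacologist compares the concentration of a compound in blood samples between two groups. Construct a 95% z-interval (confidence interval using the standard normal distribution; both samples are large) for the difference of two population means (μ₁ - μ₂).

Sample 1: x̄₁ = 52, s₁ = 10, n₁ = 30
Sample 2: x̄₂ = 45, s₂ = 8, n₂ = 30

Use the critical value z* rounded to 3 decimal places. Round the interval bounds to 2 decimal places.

Both samples are large (n₁ = 30 ≥ 30, n₂ = 30 ≥ 30), so a z-interval for the difference of means applies.

Point estimate: x̄₁ - x̄₂ = 52 - 45 = 7

Standard error: SE = √(s₁²/n₁ + s₂²/n₂)
= √(10²/30 + 8²/30)
= √(3.333333 + 2.133333)
= 2.338090

For 95% confidence, z* = 1.96 (from standard normal table)
Margin of error: E = z* × SE = 1.96 × 2.338090 = 4.5827

Z-interval: (x̄₁ - x̄₂) ± E = 7 ± 4.5827 = (2.4173, 11.5827)

Rounded to 2 decimal places:

(2.42, 11.58)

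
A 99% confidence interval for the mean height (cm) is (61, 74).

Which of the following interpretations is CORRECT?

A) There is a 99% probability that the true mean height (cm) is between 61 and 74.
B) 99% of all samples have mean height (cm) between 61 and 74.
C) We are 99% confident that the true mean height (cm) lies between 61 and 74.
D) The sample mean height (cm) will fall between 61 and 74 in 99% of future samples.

A confidence interval represents our confidence in the procedure, not a probability statement about the parameter.

Key concept: If we repeated this sampling process many times and computed a 99% CI each time, about 99% of those intervals would contain the true population parameter.

For this specific interval (61, 74):
- Midpoint (point estimate): 67.5
- Margin of error: 6.5

The correct interpretation is the one stating confidence that the true parameter lies in the interval — option C.

C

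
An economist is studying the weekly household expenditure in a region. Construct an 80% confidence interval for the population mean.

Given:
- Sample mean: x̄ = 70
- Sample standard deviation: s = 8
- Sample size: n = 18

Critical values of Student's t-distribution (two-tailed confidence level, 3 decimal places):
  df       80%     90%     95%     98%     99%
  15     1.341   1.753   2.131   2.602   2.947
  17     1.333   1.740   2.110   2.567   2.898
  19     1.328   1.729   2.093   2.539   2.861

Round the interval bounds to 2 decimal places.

The population standard deviation σ is unknown (only the sample standard deviation s is given), so use a t-interval with df = n - 1 = 18 - 1 = 17.

For 80% confidence with df = 17, t* = 1.333 (from t-table)

Standard error: SE = s/√n = 8/√18 = 1.885618

Margin of error: E = t* × SE = 1.333 × 1.885618 = 2.5135

T-interval: x̄ ± E = 70 ± 2.5135 = (67.4865, 72.5135)

Rounded to 2 decimal places:

(67.49, 72.51)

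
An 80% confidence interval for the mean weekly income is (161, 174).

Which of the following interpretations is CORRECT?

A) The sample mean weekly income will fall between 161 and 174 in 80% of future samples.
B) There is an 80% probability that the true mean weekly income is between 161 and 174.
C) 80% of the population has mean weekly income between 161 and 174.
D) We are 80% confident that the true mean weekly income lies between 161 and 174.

A confidence interval represents our confidence in the procedure, not a probability statement about the parameter.

Key concept: If we repeated this sampling process many times and computed an 80% CI each time, about 80% of those intervals would contain the true population parameter.

For this specific interval (161, 174):
- Midpoint (point estimate): 167.5
- Margin of error: 6.5

The correct interpretation is the one stating confidence that the true parameter lies in the interval — option D.

D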